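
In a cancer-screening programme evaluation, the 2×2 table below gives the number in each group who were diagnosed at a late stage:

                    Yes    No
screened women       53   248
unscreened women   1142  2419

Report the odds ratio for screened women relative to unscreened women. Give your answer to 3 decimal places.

odds, screened women = 53/248 = 0.2137
odds, unscreened women = 1142/2419 = 0.4721
OR = 0.2137 / 0.4721 = 0.453

0.453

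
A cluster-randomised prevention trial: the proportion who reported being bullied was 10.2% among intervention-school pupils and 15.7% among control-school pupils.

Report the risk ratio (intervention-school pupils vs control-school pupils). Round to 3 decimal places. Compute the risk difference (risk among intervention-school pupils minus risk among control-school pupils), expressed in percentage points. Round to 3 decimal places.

RR = 0.650; RD = -5.500

RR = 0.1020 / 0.1570 = 0.650
risk difference = 0.1020 − 0.1570 = -0.0550 → -5.500 percentage points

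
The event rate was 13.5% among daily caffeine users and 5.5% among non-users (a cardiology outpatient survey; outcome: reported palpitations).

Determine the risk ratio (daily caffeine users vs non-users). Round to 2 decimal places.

RR = 0.1350 / 0.0550 = 2.45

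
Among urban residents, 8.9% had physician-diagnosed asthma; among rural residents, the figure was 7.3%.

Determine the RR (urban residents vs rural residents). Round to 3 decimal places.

RR = 0.0890 / 0.0730 = 1.219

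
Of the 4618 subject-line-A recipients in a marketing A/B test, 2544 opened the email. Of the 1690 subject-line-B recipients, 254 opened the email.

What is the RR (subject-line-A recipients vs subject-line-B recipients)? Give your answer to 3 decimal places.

risk, subject-line-A recipients = 2544/4618 = 0.5509
risk, subject-line-B recipients = 254/1690 = 0.1503
RR = 0.5509 / 0.1503 = 3.665

3.665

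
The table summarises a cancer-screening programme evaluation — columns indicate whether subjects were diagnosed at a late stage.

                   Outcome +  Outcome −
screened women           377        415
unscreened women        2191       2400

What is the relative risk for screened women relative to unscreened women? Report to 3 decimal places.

0.997

risk, screened women = 377/792 = 0.4760
risk, unscreened women = 2191/4591 = 0.4772
RR = 0.4760 / 0.4772 = 0.997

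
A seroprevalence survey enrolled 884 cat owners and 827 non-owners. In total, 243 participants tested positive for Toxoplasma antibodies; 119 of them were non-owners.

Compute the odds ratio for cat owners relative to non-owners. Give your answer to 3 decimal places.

OR ≈ 0.971

cat owners with the outcome: 243 − 119 = 124
cat owners without the outcome: 884 − 124 = 760
non-owners without the outcome: 827 − 119 = 708
OR = (124 × 708) / (760 × 119) = 87792/90440 ≈ 0.971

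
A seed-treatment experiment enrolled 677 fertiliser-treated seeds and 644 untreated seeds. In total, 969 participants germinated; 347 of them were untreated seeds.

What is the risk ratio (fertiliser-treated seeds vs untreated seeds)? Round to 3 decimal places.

RR: 1.705

fertiliser-treated seeds with the outcome: 969 − 347 = 622
fertiliser-treated seeds without the outcome: 677 − 622 = 55
untreated seeds without the outcome: 644 − 347 = 297
risk, fertiliser-treated seeds = 622/677 = 0.9188
risk, untreated seeds = 347/644 = 0.5388
RR = 0.9188 / 0.5388 = 1.705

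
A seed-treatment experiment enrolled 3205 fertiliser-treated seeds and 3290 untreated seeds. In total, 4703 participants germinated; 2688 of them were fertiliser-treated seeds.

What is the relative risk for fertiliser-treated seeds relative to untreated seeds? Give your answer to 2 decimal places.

fertiliser-treated seeds without the outcome: 3205 − 2688 = 517
untreated seeds with the outcome: 4703 − 2688 = 2015
untreated seeds without the outcome: 3290 − 2015 = 1275
risk, fertiliser-treated seeds = 2688/3205 = 0.8387
risk, untreated seeds = 2015/3290 = 0.6125
RR = 0.8387 / 0.6125 = 1.37

RR ≈ 1.37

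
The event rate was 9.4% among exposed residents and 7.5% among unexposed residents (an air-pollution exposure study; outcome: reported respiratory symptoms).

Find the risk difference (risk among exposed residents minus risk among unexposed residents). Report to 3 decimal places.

risk difference = 0.0940 − 0.0750 = 0.019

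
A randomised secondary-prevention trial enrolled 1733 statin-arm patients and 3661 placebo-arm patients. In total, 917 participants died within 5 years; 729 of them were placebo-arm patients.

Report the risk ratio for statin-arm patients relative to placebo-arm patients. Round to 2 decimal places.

statin-arm patients with the outcome: 917 − 729 = 188
statin-arm patients without the outcome: 1733 − 188 = 1545
placebo-arm patients without the outcome: 3661 − 729 = 2932
risk, statin-arm patients = 188/1733 = 0.1085
risk, placebo-arm patients = 729/3661 = 0.1991
RR = 0.1085 / 0.1991 = 0.54

0.54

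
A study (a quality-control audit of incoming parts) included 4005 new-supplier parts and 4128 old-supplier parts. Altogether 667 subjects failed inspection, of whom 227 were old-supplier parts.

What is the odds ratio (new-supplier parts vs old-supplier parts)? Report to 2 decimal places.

new-supplier parts with the outcome: 667 − 227 = 440
new-supplier parts without the outcome: 4005 − 440 = 3565
old-supplier parts without the outcome: 4128 − 227 = 3901
odds, new-supplier parts = 440/3565 = 0.1234
odds, old-supplier parts = 227/3901 = 0.0582
OR = 0.1234 / 0.0582 = 2.12

OR ≈ 2.12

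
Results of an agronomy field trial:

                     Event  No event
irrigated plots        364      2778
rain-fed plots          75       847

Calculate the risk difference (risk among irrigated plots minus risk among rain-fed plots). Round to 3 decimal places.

risk, irrigated plots = 364/3142 = 0.1158
risk, rain-fed plots = 75/922 = 0.0813
risk difference = 0.1158 − 0.0813 = 0.035

RD = 0.035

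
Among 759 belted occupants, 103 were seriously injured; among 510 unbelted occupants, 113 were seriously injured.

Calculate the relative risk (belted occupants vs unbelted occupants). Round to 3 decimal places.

risk, belted occupants = 103/759 = 0.1357
risk, unbelted occupants = 113/510 = 0.2216
RR = 0.1357 / 0.2216 = 0.612

0.612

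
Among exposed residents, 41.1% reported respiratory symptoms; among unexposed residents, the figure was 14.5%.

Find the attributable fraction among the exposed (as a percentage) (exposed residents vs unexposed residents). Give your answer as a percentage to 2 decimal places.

AR% = (0.4110 − 0.1450) / 0.4110 = 0.6472 → 64.72%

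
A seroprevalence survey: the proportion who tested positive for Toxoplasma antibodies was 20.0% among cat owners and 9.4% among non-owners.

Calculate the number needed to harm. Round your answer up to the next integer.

absolute risk difference = 0.106000
1 / 0.106000 = 9.434 → round up → 10

10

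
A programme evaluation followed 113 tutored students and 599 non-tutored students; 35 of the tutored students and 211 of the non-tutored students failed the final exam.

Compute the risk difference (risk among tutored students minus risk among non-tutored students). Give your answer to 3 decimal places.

risk, tutored students = 35/113 = 0.3097
risk, non-tutored students = 211/599 = 0.3523
risk difference = 0.3097 − 0.3523 = -0.043

RD ≈ -0.043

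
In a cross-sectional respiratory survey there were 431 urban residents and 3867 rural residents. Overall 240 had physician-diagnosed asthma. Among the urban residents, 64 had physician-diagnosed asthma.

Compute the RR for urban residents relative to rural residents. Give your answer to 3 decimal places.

urban residents without the outcome: 431 − 64 = 367
rural residents with the outcome: 240 − 64 = 176
rural residents without the outcome: 3867 − 176 = 3691
risk, urban residents = 64/431 = 0.14849
risk, rural residents = 176/3867 = 0.04551
RR = 0.14849 / 0.04551 = 3.263

3.263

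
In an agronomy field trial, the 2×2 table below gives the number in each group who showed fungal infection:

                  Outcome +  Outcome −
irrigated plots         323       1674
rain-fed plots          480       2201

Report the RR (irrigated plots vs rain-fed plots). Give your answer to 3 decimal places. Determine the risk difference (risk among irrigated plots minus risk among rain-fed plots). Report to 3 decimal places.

risk, irrigated plots = 323/1997 = 0.1617
risk, rain-fed plots = 480/2681 = 0.1790
RR = 0.1617 / 0.1790 = 0.903
risk difference = 0.1617 − 0.1790 = -0.017

RR = 0.903; RD = -0.017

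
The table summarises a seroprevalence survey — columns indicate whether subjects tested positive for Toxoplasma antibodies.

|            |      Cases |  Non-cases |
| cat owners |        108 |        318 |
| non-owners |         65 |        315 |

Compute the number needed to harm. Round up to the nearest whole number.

13

risk, cat owners = 108/426 = 0.253521
risk, non-owners = 65/380 = 0.171053
absolute risk difference = 0.082468
1 / 0.082468 = 12.126 → round up → 13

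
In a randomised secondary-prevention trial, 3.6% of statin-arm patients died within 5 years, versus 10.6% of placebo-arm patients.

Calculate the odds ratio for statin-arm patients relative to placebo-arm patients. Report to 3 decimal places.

odds, statin-arm patients = 0.03600/0.96400 = 0.03734
odds, placebo-arm patients = 0.10600/0.89400 = 0.11857
OR = 0.03734 / 0.11857 = 0.315

0.315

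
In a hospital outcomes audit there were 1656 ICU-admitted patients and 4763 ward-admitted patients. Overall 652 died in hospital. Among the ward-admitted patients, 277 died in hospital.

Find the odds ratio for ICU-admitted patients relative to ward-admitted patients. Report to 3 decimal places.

ICU-admitted patients with the outcome: 652 − 277 = 375
ICU-admitted patients without the outcome: 1656 − 375 = 1281
ward-admitted patients without the outcome: 4763 − 277 = 4486
OR = (375 × 4486) / (1281 × 277) = 1682250/354837 ≈ 4.741

OR ≈ 4.741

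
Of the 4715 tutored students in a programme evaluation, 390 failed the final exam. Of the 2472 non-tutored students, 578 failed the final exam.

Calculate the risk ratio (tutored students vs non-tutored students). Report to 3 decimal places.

risk, tutored students = 390/4715 = 0.0827
risk, non-tutored students = 578/2472 = 0.2338
RR = 0.0827 / 0.2338 = 0.354

RR: 0.354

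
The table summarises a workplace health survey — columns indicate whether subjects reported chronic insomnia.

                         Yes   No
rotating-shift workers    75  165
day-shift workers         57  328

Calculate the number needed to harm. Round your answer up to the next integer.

risk, rotating-shift workers = 75/240 = 0.312500
risk, day-shift workers = 57/385 = 0.148052
absolute risk difference = 0.164448
1 / 0.164448 = 6.081 → round up → 7

NNH = 7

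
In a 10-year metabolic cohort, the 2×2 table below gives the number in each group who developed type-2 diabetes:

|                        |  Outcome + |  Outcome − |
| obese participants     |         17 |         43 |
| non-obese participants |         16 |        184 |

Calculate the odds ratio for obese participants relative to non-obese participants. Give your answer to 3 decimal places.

OR = (17 × 184) / (43 × 16) = 3128/688 ≈ 4.547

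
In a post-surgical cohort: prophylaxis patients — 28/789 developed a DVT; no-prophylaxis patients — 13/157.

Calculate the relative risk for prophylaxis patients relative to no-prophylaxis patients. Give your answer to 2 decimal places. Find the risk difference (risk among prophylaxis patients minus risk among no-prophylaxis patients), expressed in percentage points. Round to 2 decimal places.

risk, prophylaxis patients = 28/789 = 0.03549
risk, no-prophylaxis patients = 13/157 = 0.08280
RR = 0.03549 / 0.08280 = 0.43
risk difference = 0.03549 − 0.08280 = -0.04731 → -4.73 percentage points

RR = 0.43; RD = -4.73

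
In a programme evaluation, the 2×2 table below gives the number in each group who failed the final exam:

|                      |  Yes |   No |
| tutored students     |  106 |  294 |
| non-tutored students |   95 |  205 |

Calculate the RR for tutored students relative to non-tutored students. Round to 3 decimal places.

risk, tutored students = 106/400 = 0.2650
risk, non-tutored students = 95/300 = 0.3167
RR = 0.2650 / 0.3167 = 0.837

0.837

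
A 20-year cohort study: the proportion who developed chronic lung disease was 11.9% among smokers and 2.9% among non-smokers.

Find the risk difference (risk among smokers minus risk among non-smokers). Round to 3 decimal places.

risk difference = 0.11900 − 0.02900 = 0.090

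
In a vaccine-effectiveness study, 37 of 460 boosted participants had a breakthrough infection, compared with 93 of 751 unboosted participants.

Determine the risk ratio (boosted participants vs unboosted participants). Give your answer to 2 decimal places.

0.65

risk, boosted participants = 37/460 = 0.0804
risk, unboosted participants = 93/751 = 0.1238
RR = 0.0804 / 0.1238 = 0.65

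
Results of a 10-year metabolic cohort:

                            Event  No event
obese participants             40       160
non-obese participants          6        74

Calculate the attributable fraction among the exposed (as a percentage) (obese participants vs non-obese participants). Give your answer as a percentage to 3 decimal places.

62.500%

risk, obese participants = 40/200 = 0.2000
risk, non-obese participants = 6/80 = 0.0750
AR% = (0.2000 − 0.0750) / 0.2000 = 0.6250 → 62.500%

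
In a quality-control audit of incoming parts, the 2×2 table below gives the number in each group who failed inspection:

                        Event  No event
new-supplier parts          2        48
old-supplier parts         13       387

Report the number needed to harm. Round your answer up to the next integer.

134

risk, new-supplier parts = 2/50 = 0.040000
risk, old-supplier parts = 13/400 = 0.032500
absolute risk difference = 0.007500
1 / 0.007500 = 133.333 → round up → 134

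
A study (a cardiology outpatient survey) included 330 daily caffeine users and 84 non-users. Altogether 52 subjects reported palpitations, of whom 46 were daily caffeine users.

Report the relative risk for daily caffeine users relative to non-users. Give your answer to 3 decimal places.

daily caffeine users without the outcome: 330 − 46 = 284
non-users with the outcome: 52 − 46 = 6
non-users without the outcome: 84 − 6 = 78
risk, daily caffeine users = 46/330 = 0.1394
risk, non-users = 6/84 = 0.0714
RR = 0.1394 / 0.0714 = 1.952

1.952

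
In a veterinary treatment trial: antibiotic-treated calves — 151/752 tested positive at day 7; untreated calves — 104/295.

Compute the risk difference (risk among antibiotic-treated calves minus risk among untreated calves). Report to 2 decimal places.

RD: -0.15

risk, antibiotic-treated calves = 151/752 = 0.2008
risk, untreated calves = 104/295 = 0.3525
risk difference = 0.2008 − 0.3525 = -0.15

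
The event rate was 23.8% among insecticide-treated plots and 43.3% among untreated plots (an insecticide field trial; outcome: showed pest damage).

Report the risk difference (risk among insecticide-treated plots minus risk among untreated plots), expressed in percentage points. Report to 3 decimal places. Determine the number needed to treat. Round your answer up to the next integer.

risk difference = 0.2380 − 0.4330 = -0.1950 → -19.500 percentage points
absolute risk difference = 0.195000
1 / 0.195000 = 5.128 → round up → 6

RD = -19.500; NNT = 6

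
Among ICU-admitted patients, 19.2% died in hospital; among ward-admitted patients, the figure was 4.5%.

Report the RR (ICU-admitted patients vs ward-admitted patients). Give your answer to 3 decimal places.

RR = 0.19200 / 0.04500 = 4.267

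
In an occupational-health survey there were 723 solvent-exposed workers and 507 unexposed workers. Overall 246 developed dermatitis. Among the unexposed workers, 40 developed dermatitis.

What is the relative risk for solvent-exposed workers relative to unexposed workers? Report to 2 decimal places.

solvent-exposed workers with the outcome: 246 − 40 = 206
solvent-exposed workers without the outcome: 723 − 206 = 517
unexposed workers without the outcome: 507 − 40 = 467
risk, solvent-exposed workers = 206/723 = 0.2849
risk, unexposed workers = 40/507 = 0.0789
RR = 0.2849 / 0.0789 = 3.61

RR = 3.61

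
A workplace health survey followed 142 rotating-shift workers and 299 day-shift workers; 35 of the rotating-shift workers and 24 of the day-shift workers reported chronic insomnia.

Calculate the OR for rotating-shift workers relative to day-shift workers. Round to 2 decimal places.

OR = (35 × 275) / (107 × 24) = 9625/2568 ≈ 3.75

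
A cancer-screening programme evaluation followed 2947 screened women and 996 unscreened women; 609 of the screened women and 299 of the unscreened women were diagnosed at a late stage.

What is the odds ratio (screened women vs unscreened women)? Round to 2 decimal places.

OR = (609 × 697) / (2338 × 299) = 424473/699062 ≈ 0.61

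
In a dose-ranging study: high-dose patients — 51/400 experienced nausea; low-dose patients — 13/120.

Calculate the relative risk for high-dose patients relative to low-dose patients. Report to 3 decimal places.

risk, high-dose patients = 51/400 = 0.1275
risk, low-dose patients = 13/120 = 0.1083
RR = 0.1275 / 0.1083 = 1.177

RR = 1.177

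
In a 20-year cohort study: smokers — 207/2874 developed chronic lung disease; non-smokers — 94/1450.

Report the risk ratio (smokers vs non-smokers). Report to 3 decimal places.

risk, smokers = 207/2874 = 0.0720
risk, non-smokers = 94/1450 = 0.0648
RR = 0.0720 / 0.0648 = 1.111

RR = 1.111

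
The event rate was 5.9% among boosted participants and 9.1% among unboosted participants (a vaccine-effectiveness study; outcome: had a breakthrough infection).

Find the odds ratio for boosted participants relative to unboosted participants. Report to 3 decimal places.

odds, boosted participants = 0.0590/0.9410 = 0.0627
odds, unboosted participants = 0.0910/0.9090 = 0.1001
OR = 0.0627 / 0.1001 = 0.626

0.626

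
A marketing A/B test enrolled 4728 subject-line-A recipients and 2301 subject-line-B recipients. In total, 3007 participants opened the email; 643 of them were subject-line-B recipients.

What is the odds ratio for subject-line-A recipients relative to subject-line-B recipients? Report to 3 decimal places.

subject-line-A recipients with the outcome: 3007 − 643 = 2364
subject-line-A recipients without the outcome: 4728 − 2364 = 2364
subject-line-B recipients without the outcome: 2301 − 643 = 1658
odds, subject-line-A recipients = 2364/2364 = 1.0000
odds, subject-line-B recipients = 643/1658 = 0.3878
OR = 1.0000 / 0.3878 = 2.579

2.579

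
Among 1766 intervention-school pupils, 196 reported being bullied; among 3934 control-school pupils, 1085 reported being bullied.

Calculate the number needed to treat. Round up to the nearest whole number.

risk, intervention-school pupils = 196/1766 = 0.110985
risk, control-school pupils = 1085/3934 = 0.275801
absolute risk difference = 0.164815
1 / 0.164815 = 6.067 → round up → 7

7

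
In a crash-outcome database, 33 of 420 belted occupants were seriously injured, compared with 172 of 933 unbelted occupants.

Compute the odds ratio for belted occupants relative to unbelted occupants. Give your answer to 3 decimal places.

OR = (33 × 761) / (387 × 172) = 25113/66564 ≈ 0.377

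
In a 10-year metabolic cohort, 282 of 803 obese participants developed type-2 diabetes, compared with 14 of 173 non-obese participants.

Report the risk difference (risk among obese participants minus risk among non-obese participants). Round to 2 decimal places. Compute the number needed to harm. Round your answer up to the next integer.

RD = 0.27; NNH = 4

risk, obese participants = 282/803 = 0.3512
risk, non-obese participants = 14/173 = 0.0809
risk difference = 0.3512 − 0.0809 = 0.27
absolute risk difference = 0.270258
1 / 0.270258 = 3.700 → round up → 4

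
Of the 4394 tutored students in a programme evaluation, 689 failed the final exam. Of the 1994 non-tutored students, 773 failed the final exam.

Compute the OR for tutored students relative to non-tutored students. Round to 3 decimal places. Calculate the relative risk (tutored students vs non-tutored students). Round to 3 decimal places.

OR = 0.294; RR = 0.404

odds, tutored students = 689/3705 = 0.1860
odds, non-tutored students = 773/1221 = 0.6331
OR = 0.1860 / 0.6331 = 0.294
risk, tutored students = 689/4394 = 0.1568
risk, non-tutored students = 773/1994 = 0.3877
RR = 0.1568 / 0.3877 = 0.404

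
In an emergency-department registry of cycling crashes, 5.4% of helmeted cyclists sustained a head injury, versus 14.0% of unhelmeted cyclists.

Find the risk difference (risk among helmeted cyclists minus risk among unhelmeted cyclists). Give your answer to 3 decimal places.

risk difference = 0.0540 − 0.1400 = -0.086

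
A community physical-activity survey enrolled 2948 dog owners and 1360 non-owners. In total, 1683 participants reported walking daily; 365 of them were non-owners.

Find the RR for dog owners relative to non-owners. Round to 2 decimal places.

RR ≈ 1.67

dog owners with the outcome: 1683 − 365 = 1318
dog owners without the outcome: 2948 − 1318 = 1630
non-owners without the outcome: 1360 − 365 = 995
risk, dog owners = 1318/2948 = 0.4471
risk, non-owners = 365/1360 = 0.2684
RR = 0.4471 / 0.2684 = 1.67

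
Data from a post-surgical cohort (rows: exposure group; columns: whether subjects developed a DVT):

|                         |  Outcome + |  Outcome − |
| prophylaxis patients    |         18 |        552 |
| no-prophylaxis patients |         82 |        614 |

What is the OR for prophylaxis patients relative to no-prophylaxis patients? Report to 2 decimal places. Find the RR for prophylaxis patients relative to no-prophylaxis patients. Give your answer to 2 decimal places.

OR = 0.24; RR = 0.27

OR = (18 × 614) / (552 × 82) = 11052/45264 ≈ 0.24
risk, prophylaxis patients = 18/570 = 0.03158
risk, no-prophylaxis patients = 82/696 = 0.11782
RR = 0.03158 / 0.11782 = 0.27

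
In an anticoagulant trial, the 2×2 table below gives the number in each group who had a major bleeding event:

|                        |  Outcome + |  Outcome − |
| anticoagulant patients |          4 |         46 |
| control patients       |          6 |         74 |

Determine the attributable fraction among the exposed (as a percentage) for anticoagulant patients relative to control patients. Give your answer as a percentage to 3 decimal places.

risk, anticoagulant patients = 4/50 = 0.0800
risk, control patients = 6/80 = 0.0750
AR% = (0.0800 − 0.0750) / 0.0800 = 0.0625 → 6.250%

6.250%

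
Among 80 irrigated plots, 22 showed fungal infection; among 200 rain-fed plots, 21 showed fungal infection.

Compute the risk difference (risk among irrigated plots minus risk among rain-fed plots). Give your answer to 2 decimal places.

0.17

risk, irrigated plots = 22/80 = 0.2750
risk, rain-fed plots = 21/200 = 0.1050
risk difference = 0.2750 − 0.1050 = 0.17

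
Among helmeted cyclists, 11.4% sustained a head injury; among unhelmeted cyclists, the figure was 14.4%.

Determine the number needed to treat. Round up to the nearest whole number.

34

absolute risk difference = 0.030000
1 / 0.030000 = 33.333 → round up → 34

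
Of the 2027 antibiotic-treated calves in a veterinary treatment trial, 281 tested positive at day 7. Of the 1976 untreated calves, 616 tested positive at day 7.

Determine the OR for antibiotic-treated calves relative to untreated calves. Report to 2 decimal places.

OR = (281 × 1360) / (1746 × 616) = 382160/1075536 ≈ 0.36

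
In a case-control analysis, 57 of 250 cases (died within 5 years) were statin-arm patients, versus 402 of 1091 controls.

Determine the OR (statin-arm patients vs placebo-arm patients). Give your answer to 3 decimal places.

OR = (57 × 689) / (402 × 193) = 39273/77586 ≈ 0.506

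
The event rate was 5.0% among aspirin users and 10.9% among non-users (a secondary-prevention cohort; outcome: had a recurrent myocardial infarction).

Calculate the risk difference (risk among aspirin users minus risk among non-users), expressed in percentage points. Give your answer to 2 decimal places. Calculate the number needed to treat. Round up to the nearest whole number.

RD = -5.90; NNT = 17

risk difference = 0.0500 − 0.1090 = -0.0590 → -5.90 percentage points
absolute risk difference = 0.059000
1 / 0.059000 = 16.949 → round up → 17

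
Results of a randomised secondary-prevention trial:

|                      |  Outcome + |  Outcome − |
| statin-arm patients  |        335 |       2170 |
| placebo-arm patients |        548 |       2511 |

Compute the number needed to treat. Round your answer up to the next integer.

risk, statin-arm patients = 335/2505 = 0.133733
risk, placebo-arm patients = 548/3059 = 0.179144
absolute risk difference = 0.045411
1 / 0.045411 = 22.021 → round up → 23

NNT: 23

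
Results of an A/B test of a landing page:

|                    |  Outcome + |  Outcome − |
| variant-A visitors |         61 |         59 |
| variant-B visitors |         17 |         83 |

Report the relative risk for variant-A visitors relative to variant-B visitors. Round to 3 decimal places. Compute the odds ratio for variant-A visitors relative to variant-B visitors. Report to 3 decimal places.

RR = 2.990; OR = 5.048

risk, variant-A visitors = 61/120 = 0.5083
risk, variant-B visitors = 17/100 = 0.1700
RR = 0.5083 / 0.1700 = 2.990
odds, variant-A visitors = 61/59 = 1.0339
odds, variant-B visitors = 17/83 = 0.2048
OR = 1.0339 / 0.2048 = 5.048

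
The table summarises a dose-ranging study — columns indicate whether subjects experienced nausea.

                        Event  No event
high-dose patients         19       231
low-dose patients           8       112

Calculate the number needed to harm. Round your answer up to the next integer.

NNH ≈ 108

risk, high-dose patients = 19/250 = 0.076000
risk, low-dose patients = 8/120 = 0.066667
absolute risk difference = 0.009333
1 / 0.009333 = 107.147 → round up → 108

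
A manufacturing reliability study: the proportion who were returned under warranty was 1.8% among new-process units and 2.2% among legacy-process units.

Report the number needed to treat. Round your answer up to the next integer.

NNT = 250

absolute risk difference = 0.004000
1 / 0.004000 = 250.000 → round up → 250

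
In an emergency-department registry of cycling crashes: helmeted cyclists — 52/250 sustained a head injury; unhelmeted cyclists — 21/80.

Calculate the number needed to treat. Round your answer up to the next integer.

19

risk, helmeted cyclists = 52/250 = 0.208000
risk, unhelmeted cyclists = 21/80 = 0.262500
absolute risk difference = 0.054500
1 / 0.054500 = 18.349 → round up → 19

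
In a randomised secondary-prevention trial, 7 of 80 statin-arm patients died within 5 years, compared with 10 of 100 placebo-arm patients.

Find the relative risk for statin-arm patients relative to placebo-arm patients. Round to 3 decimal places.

risk, statin-arm patients = 7/80 = 0.0875
risk, placebo-arm patients = 10/100 = 0.1000
RR = 0.0875 / 0.1000 = 0.875

RR: 0.875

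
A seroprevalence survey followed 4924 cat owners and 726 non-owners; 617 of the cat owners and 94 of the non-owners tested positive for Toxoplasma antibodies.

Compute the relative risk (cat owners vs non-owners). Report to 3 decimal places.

0.968

risk, cat owners = 617/4924 = 0.1253
risk, non-owners = 94/726 = 0.1295
RR = 0.1253 / 0.1295 = 0.968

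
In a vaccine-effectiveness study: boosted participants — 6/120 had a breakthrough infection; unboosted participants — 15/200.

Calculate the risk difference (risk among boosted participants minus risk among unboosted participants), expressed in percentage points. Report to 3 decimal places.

risk, boosted participants = 6/120 = 0.0500
risk, unboosted participants = 15/200 = 0.0750
risk difference = 0.0500 − 0.0750 = -0.0250 → -2.500 percentage points

RD ≈ -2.500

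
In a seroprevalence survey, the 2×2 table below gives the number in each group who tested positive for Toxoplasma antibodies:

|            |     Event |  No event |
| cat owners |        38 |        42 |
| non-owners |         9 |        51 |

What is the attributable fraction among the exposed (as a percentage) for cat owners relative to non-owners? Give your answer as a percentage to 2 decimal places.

68.42%

risk, cat owners = 38/80 = 0.4750
risk, non-owners = 9/60 = 0.1500
AR% = (0.4750 − 0.1500) / 0.4750 = 0.6842 → 68.42%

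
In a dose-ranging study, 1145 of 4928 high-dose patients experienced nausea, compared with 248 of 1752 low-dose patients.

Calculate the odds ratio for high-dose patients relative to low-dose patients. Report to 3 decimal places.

odds, high-dose patients = 1145/3783 = 0.3027
odds, low-dose patients = 248/1504 = 0.1649
OR = 0.3027 / 0.1649 = 1.836

OR ≈ 1.836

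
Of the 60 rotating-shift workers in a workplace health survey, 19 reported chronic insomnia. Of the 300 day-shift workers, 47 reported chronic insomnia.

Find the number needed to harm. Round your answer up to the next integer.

risk, rotating-shift workers = 19/60 = 0.316667
risk, day-shift workers = 47/300 = 0.156667
absolute risk difference = 0.160000
1 / 0.160000 = 6.250 → round up → 7

7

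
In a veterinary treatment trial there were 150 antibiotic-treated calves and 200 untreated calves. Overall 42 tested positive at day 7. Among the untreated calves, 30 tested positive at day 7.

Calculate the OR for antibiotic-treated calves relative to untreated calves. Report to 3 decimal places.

antibiotic-treated calves with the outcome: 42 − 30 = 12
antibiotic-treated calves without the outcome: 150 − 12 = 138
untreated calves without the outcome: 200 − 30 = 170
OR = (12 × 170) / (138 × 30) = 2040/4140 ≈ 0.493

OR = 0.493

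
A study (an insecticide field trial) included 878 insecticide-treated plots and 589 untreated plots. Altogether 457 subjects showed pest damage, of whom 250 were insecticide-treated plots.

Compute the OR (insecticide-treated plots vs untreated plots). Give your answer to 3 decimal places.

OR ≈ 0.735

insecticide-treated plots without the outcome: 878 − 250 = 628
untreated plots with the outcome: 457 − 250 = 207
untreated plots without the outcome: 589 − 207 = 382
odds, insecticide-treated plots = 250/628 = 0.3981
odds, untreated plots = 207/382 = 0.5419
OR = 0.3981 / 0.5419 = 0.735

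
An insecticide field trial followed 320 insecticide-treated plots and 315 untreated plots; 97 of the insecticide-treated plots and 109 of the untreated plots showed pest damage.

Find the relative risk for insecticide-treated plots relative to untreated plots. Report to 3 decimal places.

risk, insecticide-treated plots = 97/320 = 0.3031
risk, untreated plots = 109/315 = 0.3460
RR = 0.3031 / 0.3460 = 0.876

RR: 0.876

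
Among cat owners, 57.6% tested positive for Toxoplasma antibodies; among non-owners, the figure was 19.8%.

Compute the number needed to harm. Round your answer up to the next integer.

NNH ≈ 3

absolute risk difference = 0.378000
1 / 0.378000 = 2.646 → round up → 3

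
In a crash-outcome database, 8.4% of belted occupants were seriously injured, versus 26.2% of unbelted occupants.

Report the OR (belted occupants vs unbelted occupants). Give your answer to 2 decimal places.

OR ≈ 0.26

odds, belted occupants = 0.0840/0.9160 = 0.0917
odds, unbelted occupants = 0.2620/0.7380 = 0.3550
OR = 0.0917 / 0.3550 = 0.26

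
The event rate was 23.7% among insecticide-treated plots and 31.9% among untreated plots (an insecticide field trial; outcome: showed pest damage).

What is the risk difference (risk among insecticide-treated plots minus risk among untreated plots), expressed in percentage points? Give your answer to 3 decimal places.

risk difference = 0.2370 − 0.3190 = -0.0820 → -8.200 percentage points

RD: -8.200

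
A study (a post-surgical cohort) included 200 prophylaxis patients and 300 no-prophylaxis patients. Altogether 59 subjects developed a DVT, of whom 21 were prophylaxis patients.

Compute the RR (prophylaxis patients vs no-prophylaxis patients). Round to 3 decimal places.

prophylaxis patients without the outcome: 200 − 21 = 179
no-prophylaxis patients with the outcome: 59 − 21 = 38
no-prophylaxis patients without the outcome: 300 − 38 = 262
risk, prophylaxis patients = 21/200 = 0.1050
risk, no-prophylaxis patients = 38/300 = 0.1267
RR = 0.1050 / 0.1267 = 0.829

RR = 0.829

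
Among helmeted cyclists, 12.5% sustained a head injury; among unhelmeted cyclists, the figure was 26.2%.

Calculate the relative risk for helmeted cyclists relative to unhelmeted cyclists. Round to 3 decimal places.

RR = 0.1250 / 0.2620 = 0.477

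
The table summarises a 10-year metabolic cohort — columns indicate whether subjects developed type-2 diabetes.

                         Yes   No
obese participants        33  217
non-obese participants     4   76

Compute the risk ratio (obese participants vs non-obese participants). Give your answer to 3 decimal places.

2.640

risk, obese participants = 33/250 = 0.1320
risk, non-obese participants = 4/80 = 0.0500
RR = 0.1320 / 0.0500 = 2.640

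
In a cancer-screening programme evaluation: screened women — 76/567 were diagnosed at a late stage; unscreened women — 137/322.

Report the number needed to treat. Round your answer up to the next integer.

4

risk, screened women = 76/567 = 0.134039
risk, unscreened women = 137/322 = 0.425466
absolute risk difference = 0.291427
1 / 0.291427 = 3.431 → round up → 4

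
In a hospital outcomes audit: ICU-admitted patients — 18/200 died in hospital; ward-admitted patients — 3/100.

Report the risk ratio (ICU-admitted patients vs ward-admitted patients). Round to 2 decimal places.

risk, ICU-admitted patients = 18/200 = 0.09000
risk, ward-admitted patients = 3/100 = 0.03000
RR = 0.09000 / 0.03000 = 3.00

3.00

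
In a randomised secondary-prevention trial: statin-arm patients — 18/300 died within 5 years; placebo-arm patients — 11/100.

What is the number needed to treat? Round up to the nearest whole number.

NNT: 20

risk, statin-arm patients = 18/300 = 0.060000
risk, placebo-arm patients = 11/100 = 0.110000
absolute risk difference = 0.050000
1 / 0.050000 = 20.000 → round up → 20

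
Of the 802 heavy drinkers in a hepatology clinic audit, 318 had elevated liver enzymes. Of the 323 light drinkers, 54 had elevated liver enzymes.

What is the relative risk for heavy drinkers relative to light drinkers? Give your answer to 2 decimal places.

risk, heavy drinkers = 318/802 = 0.3965
risk, light drinkers = 54/323 = 0.1672
RR = 0.3965 / 0.1672 = 2.37

2.37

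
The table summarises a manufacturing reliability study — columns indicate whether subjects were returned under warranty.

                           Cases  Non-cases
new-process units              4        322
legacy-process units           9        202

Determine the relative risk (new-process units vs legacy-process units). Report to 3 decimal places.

RR = 0.288

risk, new-process units = 4/326 = 0.01227
risk, legacy-process units = 9/211 = 0.04265
RR = 0.01227 / 0.04265 = 0.288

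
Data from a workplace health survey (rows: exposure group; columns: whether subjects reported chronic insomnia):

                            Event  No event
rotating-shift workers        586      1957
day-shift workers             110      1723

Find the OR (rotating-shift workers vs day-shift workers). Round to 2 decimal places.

OR = (586 × 1723) / (1957 × 110) = 1009678/215270 ≈ 4.69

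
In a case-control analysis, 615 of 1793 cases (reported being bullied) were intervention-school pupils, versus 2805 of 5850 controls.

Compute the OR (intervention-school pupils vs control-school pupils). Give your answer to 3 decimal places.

0.567

odds, intervention-school pupils = 615/2805 = 0.2193
odds, control-school pupils = 1178/3045 = 0.3869
OR = 0.2193 / 0.3869 = 0.567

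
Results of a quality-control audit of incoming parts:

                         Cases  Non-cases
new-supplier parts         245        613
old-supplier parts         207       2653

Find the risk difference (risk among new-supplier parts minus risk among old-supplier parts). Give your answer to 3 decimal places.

RD = 0.213

risk, new-supplier parts = 245/858 = 0.2855
risk, old-supplier parts = 207/2860 = 0.0724
risk difference = 0.2855 − 0.0724 = 0.213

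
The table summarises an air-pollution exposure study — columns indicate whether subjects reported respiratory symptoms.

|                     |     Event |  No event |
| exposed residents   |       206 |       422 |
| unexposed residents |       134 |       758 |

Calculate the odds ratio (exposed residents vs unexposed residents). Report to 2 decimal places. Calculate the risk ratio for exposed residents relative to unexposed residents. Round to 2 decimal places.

OR = (206 × 758) / (422 × 134) = 156148/56548 ≈ 2.76
risk, exposed residents = 206/628 = 0.3280
risk, unexposed residents = 134/892 = 0.1502
RR = 0.3280 / 0.1502 = 2.18

OR = 2.76; RR = 2.18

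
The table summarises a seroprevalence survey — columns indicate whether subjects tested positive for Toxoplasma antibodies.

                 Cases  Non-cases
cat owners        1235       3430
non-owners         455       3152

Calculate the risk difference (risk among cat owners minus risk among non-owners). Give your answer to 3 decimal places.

RD ≈ 0.139

risk, cat owners = 1235/4665 = 0.2647
risk, non-owners = 455/3607 = 0.1261
risk difference = 0.2647 − 0.1261 = 0.139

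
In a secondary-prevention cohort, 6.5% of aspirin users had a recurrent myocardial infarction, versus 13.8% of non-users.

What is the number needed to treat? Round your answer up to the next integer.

absolute risk difference = 0.073000
1 / 0.073000 = 13.699 → round up → 14

14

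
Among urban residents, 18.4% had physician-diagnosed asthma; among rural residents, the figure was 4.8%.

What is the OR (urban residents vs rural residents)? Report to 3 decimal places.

4.472

odds, urban residents = 0.18400/0.81600 = 0.22549
odds, rural residents = 0.04800/0.95200 = 0.05042
OR = 0.22549 / 0.05042 = 4.472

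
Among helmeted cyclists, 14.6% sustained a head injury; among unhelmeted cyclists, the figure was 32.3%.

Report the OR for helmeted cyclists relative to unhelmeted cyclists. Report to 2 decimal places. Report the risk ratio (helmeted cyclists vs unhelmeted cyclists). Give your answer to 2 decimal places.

odds, helmeted cyclists = 0.1460/0.8540 = 0.1710
odds, unhelmeted cyclists = 0.3230/0.6770 = 0.4771
OR = 0.1710 / 0.4771 = 0.36
RR = 0.1460 / 0.3230 = 0.45

OR = 0.36; RR = 0.45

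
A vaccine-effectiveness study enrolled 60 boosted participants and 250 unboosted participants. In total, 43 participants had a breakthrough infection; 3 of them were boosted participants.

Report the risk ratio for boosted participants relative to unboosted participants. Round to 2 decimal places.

boosted participants without the outcome: 60 − 3 = 57
unboosted participants with the outcome: 43 − 3 = 40
unboosted participants without the outcome: 250 − 40 = 210
risk, boosted participants = 3/60 = 0.0500
risk, unboosted participants = 40/250 = 0.1600
RR = 0.0500 / 0.1600 = 0.31

RR: 0.31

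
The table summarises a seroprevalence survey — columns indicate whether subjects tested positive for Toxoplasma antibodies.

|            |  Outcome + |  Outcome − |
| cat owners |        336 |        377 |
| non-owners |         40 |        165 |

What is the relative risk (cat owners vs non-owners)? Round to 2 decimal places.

RR: 2.42

risk, cat owners = 336/713 = 0.4712
risk, non-owners = 40/205 = 0.1951
RR = 0.4712 / 0.1951 = 2.42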